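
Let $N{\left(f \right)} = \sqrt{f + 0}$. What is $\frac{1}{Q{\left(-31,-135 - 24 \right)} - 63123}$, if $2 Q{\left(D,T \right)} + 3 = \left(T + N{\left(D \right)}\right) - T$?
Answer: $- \frac{126249}{7969405016} - \frac{i \sqrt{31}}{7969405016} \approx -1.5842 \cdot 10^{-5} - 6.9864 \cdot 10^{-10} i$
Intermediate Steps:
$N{\left(f \right)} = \sqrt{f}$
$Q{\left(D,T \right)} = - \frac{3}{2} + \frac{\sqrt{D}}{2}$ ($Q{\left(D,T \right)} = - \frac{3}{2} + \frac{\left(T + \sqrt{D}\right) - T}{2} = - \frac{3}{2} + \frac{\sqrt{D}}{2}$)
$\frac{1}{Q{\left(-31,-135 - 24 \right)} - 63123} = \frac{1}{\left(- \frac{3}{2} + \frac{\sqrt{-31}}{2}\right) - 63123} = \frac{1}{\left(- \frac{3}{2} + \frac{i \sqrt{31}}{2}\right) - 63123} = \frac{1}{- \frac{126249}{2} + \frac{i \sqrt{31}}{2}}$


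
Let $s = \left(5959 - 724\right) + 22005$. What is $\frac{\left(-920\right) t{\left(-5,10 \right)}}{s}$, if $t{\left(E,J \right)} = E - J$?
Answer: $\frac{115}{227} \approx 0.50661$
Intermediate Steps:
$s = 27240$ ($s = 5235 + 22005 = 27240$)
$\frac{\left(-920\right) t{\left(-5,10 \right)}}{s} = \frac{\left(-920\right) \left(-5 - 10\right)}{27240} = - 920 \left(-5 - 10\right) \frac{1}{27240} = \left(-920\right) \left(-15\right) \frac{1}{27240} = 13800 \cdot \frac{1}{27240} = \frac{115}{227}$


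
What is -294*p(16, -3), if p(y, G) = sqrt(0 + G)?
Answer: -294*I*sqrt(3) ≈ -509.22*I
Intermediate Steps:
p(y, G) = sqrt(G)
-294*p(16, -3) = -294*I*sqrt(3)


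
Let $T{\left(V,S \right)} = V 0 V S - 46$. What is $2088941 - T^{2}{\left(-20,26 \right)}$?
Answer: $2086825$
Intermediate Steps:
$T{\left(V,S \right)} = -46$ ($T{\left(V,S \right)} = 0 V S - 46 = 0 S - 46 = 0 - 46 = -46$)
$2088941 - T^{2}{\left(-20,26 \right)} = 2088941 - \left(-46\right)^{2} = 2088941 - 2116 = 2086825$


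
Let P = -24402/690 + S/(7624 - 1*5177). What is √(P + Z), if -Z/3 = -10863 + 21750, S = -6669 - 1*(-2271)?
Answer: 2*I*√647331850711430/281405 ≈ 180.83*I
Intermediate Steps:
S = -4398 (S = -6669 + 2271 = -4398)
Z = -32661 (Z = -3*(-10863 + 21750) = -3*10887 = -32661)
P = -10457719/281405 (P = -24402/690 - 4398/(7624 - 1*5177) = -24402*1/690 - 4398/(7624 - 5177) = -4067/115 - 4398/2447 = -10457719/281405 ≈ -37.163)
√(P + Z) = √(-10457719/281405 - 32661) = √(-9201426424/281405) = 2*I*√647331850711430/281405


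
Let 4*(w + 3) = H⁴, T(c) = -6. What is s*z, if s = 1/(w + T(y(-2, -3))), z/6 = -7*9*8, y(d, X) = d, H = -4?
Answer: -3024/55 ≈ -54.982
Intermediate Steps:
w = 61 (w = -3 + (¼)*(-4)⁴ = -3 + (¼)*256 = -3 + 64 = 61)
z = -3024 (z = 6*(-7*9*8) = 6*(-63*8) = 6*(-504) = -3024)
s = 1/55 (s = 1/(61 - 6) = 1/55 ≈ 0.018182)
s*z = (1/55)*(-3024) = -3024/55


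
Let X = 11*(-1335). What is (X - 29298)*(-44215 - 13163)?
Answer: 2523656574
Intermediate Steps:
X = -14685
(X - 29298)*(-44215 - 13163) = (-14685 - 29298)*(-44215 - 13163) = -43983*(-57378) = 2523656574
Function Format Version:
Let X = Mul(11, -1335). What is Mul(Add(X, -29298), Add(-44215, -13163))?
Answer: 2523656574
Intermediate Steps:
X = -14685
Mul(Add(X, -29298), Add(-44215, -13163)) = Mul(Add(-14685, -29298), Add(-44215, -13163)) = Mul(-43983, -57378) = 2523656574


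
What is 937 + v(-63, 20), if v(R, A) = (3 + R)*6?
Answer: 577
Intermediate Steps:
v(R, A) = 18 + 6*R
937 + v(-63, 20) = 937 + (18 + 6*(-63)) = 937 + (18 - 378) = 937 - 360 = 577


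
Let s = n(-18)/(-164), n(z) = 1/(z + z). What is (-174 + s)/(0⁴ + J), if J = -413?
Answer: 1027295/2438352 ≈ 0.42131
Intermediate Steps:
n(z) = 1/(2*z)
s = 1/5904 (s = ((½)/(-18))/(-164) = ((½)*(-1/18))*(-1/164) = -1/36*(-1/164) = 1/5904 ≈ 0.00016938)
(-174 + s)/(0⁴ + J) = (-174 + 1/5904)/(0⁴ - 413) = -1027295/(5904*(0 - 413)) = -1027295/5904/(-413) = -1027295/5904*(-1/413) = 1027295/2438352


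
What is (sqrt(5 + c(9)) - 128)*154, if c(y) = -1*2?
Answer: -19712 + 154*sqrt(3) ≈ -19445.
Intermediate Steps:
c(y) = -2
(sqrt(5 + c(9)) - 128)*154 = (sqrt(5 - 2) - 128)*154 = (sqrt(3) - 128)*154 = (-128 + sqrt(3))*154 = -19712 + 154*sqrt(3)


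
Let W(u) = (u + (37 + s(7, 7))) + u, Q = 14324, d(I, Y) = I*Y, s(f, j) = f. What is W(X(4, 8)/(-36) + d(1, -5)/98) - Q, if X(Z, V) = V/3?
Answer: -18892771/1323 ≈ -14280.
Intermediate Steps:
X(Z, V) = V/3 (X(Z, V) = V*(⅓) = V/3)
W(u) = 44 + 2*u (W(u) = (u + (37 + 7)) + u = (u + 44) + u = (44 + u) + u = 44 + 2*u)
W(X(4, 8)/(-36) + d(1, -5)/98) - Q = (44 + 2*(((⅓)*8)/(-36) + (1*(-5))/98)) - 1*14324 = (44 + 2*((8/3)*(-1/36) - 5*1/98)) - 14324 = (44 + 2*(-2/27 - 5/98)) - 14324 = (44 + 2*(-331/2646)) - 14324 = (44 - 331/1323) - 14324 = 57881/1323 - 14324 = -18892771/1323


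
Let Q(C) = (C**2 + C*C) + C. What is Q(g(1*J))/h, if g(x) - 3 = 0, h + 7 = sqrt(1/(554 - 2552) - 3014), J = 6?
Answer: -293706/6119875 - 63*I*sqrt(1336878006)/6119875 ≈ -0.047992 - 0.3764*I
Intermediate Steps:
h = -7 + I*sqrt(1336878006)/666 (h = -7 + sqrt(1/(554 - 2552) - 3014) = -7 + sqrt(1/(-1998) - 3014) = -7 + sqrt(-1/1998 - 3014) = -7 + sqrt(-6021973/1998) = -7 + I*sqrt(1336878006)/666 ≈ -7.0 + 54.9*I)
g(x) = 3 (g(x) = 3 + 0 = 3)
Q(C) = C + 2*C**2 (Q(C) = (C**2 + C**2) + C = 2*C**2 + C = C + 2*C**2)
Q(g(1*J))/h = (3*(1 + 2*3))/(-7 + I*sqrt(1336878006)/666) = (3*(1 + 6))/(-7 + I*sqrt(1336878006)/666) = (3*7)/(-7 + I*sqrt(1336878006)/666) = 21/(-7 + I*sqrt(1336878006)/666)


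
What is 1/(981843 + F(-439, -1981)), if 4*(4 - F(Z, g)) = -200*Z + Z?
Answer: 4/3840027 ≈ 1.0417e-6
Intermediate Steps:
F(Z, g) = 4 + 199*Z/4 (F(Z, g) = 4 - (-200*Z + Z)/4 = 4 - (-199)*Z/4 = 4 + 199*Z/4)
1/(981843 + F(-439, -1981)) = 1/(981843 + (4 + (199/4)*(-439))) = 1/(981843 + (4 - 87361/4)) = 1/(981843 - 87345/4) = 1/(3840027/4) = 4/3840027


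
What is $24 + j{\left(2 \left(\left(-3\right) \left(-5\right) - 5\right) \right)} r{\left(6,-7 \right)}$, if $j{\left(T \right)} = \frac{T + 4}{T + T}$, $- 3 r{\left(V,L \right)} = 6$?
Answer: $\frac{114}{5} \approx 22.8$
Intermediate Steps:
$r{\left(V,L \right)} = -2$ ($r{\left(V,L \right)} = \left(- \frac{1}{3}\right) 6 = -2$)
$j{\left(T \right)} = \frac{4 + T}{2 T}$
$24 + j{\left(2 \left(\left(-3\right) \left(-5\right) - 5\right) \right)} r{\left(6,-7 \right)} = 24 + \frac{4 + 2 \left(\left(-3\right) \left(-5\right) - 5\right)}{2 \cdot 2 \left(\left(-3\right) \left(-5\right) - 5\right)} \left(-2\right) = 24 + \frac{4 + 2 \left(15 - 5\right)}{2 \cdot 2 \left(15 - 5\right)} \left(-2\right) = 24 + \frac{4 + 2 \cdot 10}{2 \cdot 2 \cdot 10} \left(-2\right) = 24 + \frac{4 + 20}{2 \cdot 20} \left(-2\right) = 24 + \frac{1}{2} \cdot \frac{1}{20} \cdot 24 \left(-2\right) = 24 + \frac{3}{5} \left(-2\right) = 24 - \frac{6}{5} = \frac{114}{5}$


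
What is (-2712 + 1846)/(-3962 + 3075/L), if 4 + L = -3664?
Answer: 3176488/14535691 ≈ 0.21853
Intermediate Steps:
L = -3668 (L = -4 - 3664 = -3668)
(-2712 + 1846)/(-3962 + 3075/L) = (-2712 + 1846)/(-3962 + 3075/(-3668)) = -866/(-3962 + 3075*(-1/3668)) = -866/(-3962 - 3075/3668) = -866/(-14535691/3668) = -866*(-3668/14535691) = 3176488/14535691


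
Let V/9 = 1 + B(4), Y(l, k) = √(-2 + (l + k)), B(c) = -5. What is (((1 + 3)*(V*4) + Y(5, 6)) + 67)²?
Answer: 256036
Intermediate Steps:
Y(l, k) = √(-2 + k + l) (Y(l, k) = √(-2 + (k + l)) = √(-2 + k + l))
V = -36 (V = 9*(1 - 5) = 9*(-4) = -36)
(((1 + 3)*(V*4) + Y(5, 6)) + 67)² = (((1 + 3)*(-36*4) + √(-2 + 6 + 5)) + 67)² = ((4*(-144) + √9) + 67)² = ((-576 + 3) + 67)² = (-573 + 67)² = (-506)² = 256036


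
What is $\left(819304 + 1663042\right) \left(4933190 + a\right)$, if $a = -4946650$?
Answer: $-33412377160$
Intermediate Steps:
$\left(819304 + 1663042\right) \left(4933190 + a\right) = \left(819304 + 1663042\right) \left(4933190 - 4946650\right) = 2482346 \left(-13460\right) = -33412377160$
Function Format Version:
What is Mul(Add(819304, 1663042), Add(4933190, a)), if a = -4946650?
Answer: -33412377160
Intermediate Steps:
Mul(Add(819304, 1663042), Add(4933190, a)) = Mul(Add(819304, 1663042), Add(4933190, -4946650)) = Mul(2482346, -13460) = -33412377160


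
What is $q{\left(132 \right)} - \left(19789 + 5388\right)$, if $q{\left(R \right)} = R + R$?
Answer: $-24913$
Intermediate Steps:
$q{\left(R \right)} = 2 R$
$q{\left(132 \right)} - \left(19789 + 5388\right) = 2 \cdot 132 - \left(19789 + 5388\right) = 264 - 25177 = -24913$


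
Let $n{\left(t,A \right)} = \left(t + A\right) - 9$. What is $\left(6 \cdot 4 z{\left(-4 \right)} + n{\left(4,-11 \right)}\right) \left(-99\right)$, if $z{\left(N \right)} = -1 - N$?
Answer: $-5544$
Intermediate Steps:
$n{\left(t,A \right)} = -9 + A + t$ ($n{\left(t,A \right)} = \left(A + t\right) - 9 = -9 + A + t$)
$\left(6 \cdot 4 z{\left(-4 \right)} + n{\left(4,-11 \right)}\right) \left(-99\right) = \left(6 \cdot 4 \left(-1 - -4\right) - 16\right) \left(-99\right) = \left(24 \left(-1 + 4\right) - 16\right) \left(-99\right) = \left(24 \cdot 3 - 16\right) \left(-99\right) = \left(72 - 16\right) \left(-99\right) = 56 \left(-99\right) = -5544$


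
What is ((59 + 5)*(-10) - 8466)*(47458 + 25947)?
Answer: -668425930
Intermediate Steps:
((59 + 5)*(-10) - 8466)*(47458 + 25947) = (64*(-10) - 8466)*73405 = (-640 - 8466)*73405 = -9106*73405 = -668425930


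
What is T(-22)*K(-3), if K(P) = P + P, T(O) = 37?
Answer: -222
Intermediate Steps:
K(P) = 2*P
T(-22)*K(-3) = 37*(2*(-3)) = 37*(-6) = -222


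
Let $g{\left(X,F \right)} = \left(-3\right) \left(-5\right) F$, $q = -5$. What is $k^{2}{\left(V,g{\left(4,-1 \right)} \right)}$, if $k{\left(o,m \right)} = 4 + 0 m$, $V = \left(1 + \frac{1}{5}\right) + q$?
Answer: $16$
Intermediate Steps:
$g{\left(X,F \right)} = 15 F$
$V = - \frac{19}{5}$ ($V = \left(1 + \frac{1}{5}\right) - 5 = \frac{6}{5} - 5 = - \frac{19}{5} \approx -3.8$)
$k{\left(o,m \right)} = 4$ ($k{\left(o,m \right)} = 4 + 0 = 4$)
$k^{2}{\left(V,g{\left(4,-1 \right)} \right)} = 4^{2} = 16$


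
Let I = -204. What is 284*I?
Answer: -57936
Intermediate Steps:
284*I = 284*(-204) = -57936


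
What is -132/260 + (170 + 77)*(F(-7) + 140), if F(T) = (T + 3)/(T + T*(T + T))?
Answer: 15728729/455 ≈ 34569.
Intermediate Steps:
F(T) = (3 + T)/(T + 2*T**2) (F(T) = (3 + T)/(T + T*(2*T)) = (3 + T)/(T + 2*T**2))
-132/260 + (170 + 77)*(F(-7) + 140) = -132/260 + (170 + 77)*((3 - 7)/((-7)*(1 + 2*(-7))) + 140) = (1/260)*(-132) + 247*(-1/7*(-4)/(1 - 14) + 140) = -33/65 + 247*(-1/7*(-4)/(-13) + 140) = -33/65 + 247*(-1/7*(-1/13)*(-4) + 140) = -33/65 + 247*(-4/91 + 140) = -33/65 + 247*(12736/91) = -33/65 + 241984/7 = 15728729/455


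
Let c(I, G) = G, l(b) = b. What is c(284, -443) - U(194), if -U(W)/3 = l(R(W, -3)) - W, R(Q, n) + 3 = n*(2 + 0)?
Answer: -1052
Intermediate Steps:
R(Q, n) = -3 + 2*n (R(Q, n) = -3 + n*(2 + 0) = -3 + n*2 = -3 + 2*n)
U(W) = 27 + 3*W (U(W) = -3*((-3 + 2*(-3)) - W) = -3*((-3 - 6) - W) = -3*(-9 - W) = 27 + 3*W)
c(284, -443) - U(194) = -443 - (27 + 3*194) = -443 - (27 + 582) = -443 - 1*609 = -443 - 609 = -1052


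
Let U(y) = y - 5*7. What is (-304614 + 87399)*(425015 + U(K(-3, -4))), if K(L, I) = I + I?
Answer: -92310292980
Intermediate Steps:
K(L, I) = 2*I
U(y) = -35 + y (U(y) = y - 35 = -35 + y)
(-304614 + 87399)*(425015 + U(K(-3, -4))) = (-304614 + 87399)*(425015 + (-35 + 2*(-4))) = -217215*(425015 + (-35 - 8)) = -217215*(425015 - 43) = -217215*424972 = -92310292980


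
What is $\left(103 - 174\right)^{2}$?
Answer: $5041$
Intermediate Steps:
$\left(103 - 174\right)^{2} = \left(-71\right)^{2} = 5041$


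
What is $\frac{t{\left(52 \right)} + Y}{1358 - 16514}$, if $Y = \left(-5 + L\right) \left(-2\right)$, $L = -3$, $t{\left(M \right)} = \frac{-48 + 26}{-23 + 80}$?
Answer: $- \frac{445}{431946} \approx -0.0010302$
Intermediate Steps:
$t{\left(M \right)} = - \frac{22}{57}$
$Y = 16$ ($Y = \left(-5 - 3\right) \left(-2\right) = \left(-8\right) \left(-2\right) = 16$)
$\frac{t{\left(52 \right)} + Y}{1358 - 16514} = \frac{- \frac{22}{57} + 16}{1358 - 16514} = \frac{890}{57 \left(-15156\right)} = \frac{890}{57} \left(- \frac{1}{15156}\right) = - \frac{445}{431946}$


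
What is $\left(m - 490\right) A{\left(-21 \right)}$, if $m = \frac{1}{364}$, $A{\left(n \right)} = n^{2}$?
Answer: $- \frac{11236617}{52} \approx -2.1609 \cdot 10^{5}$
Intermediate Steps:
$m = \frac{1}{364} \approx 0.0027473$
$\left(m - 490\right) A{\left(-21 \right)} = \left(\frac{1}{364} - 490\right) \left(-21\right)^{2} = \left(- \frac{178359}{364}\right) 441 = - \frac{11236617}{52}$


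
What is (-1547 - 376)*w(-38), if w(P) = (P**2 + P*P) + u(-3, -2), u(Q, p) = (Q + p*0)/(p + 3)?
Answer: -5547855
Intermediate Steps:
u(Q, p) = Q/(3 + p) (u(Q, p) = (Q + 0)/(3 + p) = Q/(3 + p))
w(P) = -3 + 2*P**2 (w(P) = (P**2 + P*P) - 3/(3 - 2) = (P**2 + P**2) - 3/1 = 2*P**2 - 3*1 = 2*P**2 - 3 = -3 + 2*P**2)
(-1547 - 376)*w(-38) = (-1547 - 376)*(-3 + 2*(-38)**2) = -1923*(-3 + 2*1444) = -1923*(-3 + 2888) = -1923*2885 = -5547855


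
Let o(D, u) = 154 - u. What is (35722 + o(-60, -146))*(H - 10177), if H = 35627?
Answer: 916759900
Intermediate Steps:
(35722 + o(-60, -146))*(H - 10177) = (35722 + (154 - 1*(-146)))*(35627 - 10177) = (35722 + (154 + 146))*25450 = (35722 + 300)*25450 = 36022*25450 = 916759900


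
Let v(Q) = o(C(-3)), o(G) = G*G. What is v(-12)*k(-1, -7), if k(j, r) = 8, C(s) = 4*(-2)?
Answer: 512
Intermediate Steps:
C(s) = -8
o(G) = G**2
v(Q) = 64 (v(Q) = (-8)**2 = 64)
v(-12)*k(-1, -7) = 64*8 = 512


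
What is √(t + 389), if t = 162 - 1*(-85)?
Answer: 2*√159 ≈ 25.219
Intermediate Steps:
t = 247 (t = 162 + 85 = 247)
√(t + 389) = √(247 + 389) = √636 = 2*√159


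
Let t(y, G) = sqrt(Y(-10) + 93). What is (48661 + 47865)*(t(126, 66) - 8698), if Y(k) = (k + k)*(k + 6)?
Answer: -839583148 + 96526*sqrt(173) ≈ -8.3831e+8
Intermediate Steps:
Y(k) = 2*k*(6 + k) (Y(k) = (2*k)*(6 + k) = 2*k*(6 + k))
t(y, G) = sqrt(173) (t(y, G) = sqrt(2*(-10)*(6 - 10) + 93) = sqrt(2*(-10)*(-4) + 93) = sqrt(80 + 93) = sqrt(173))
(48661 + 47865)*(t(126, 66) - 8698) = (48661 + 47865)*(sqrt(173) - 8698) = 96526*(-8698 + sqrt(173)) = -839583148 + 96526*sqrt(173)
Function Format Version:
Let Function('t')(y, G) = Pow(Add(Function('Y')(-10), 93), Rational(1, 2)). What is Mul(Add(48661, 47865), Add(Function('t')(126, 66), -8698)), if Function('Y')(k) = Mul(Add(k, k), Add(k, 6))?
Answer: Add(-839583148, Mul(96526, Pow(173, Rational(1, 2)))) ≈ -8.3831e+8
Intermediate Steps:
Function('Y')(k) = Mul(2, k, Add(6, k)) (Function('Y')(k) = Mul(Mul(2, k), Add(6, k)) = Mul(2, k, Add(6, k)))
Function('t')(y, G) = Pow(173, Rational(1, 2)) (Function('t')(y, G) = Pow(Add(Mul(2, -10, Add(6, -10)), 93), Rational(1, 2)) = Pow(Add(Mul(2, -10, -4), 93), Rational(1, 2)) = Pow(Add(80, 93), Rational(1, 2)) = Pow(173, Rational(1, 2)))
Mul(Add(48661, 47865), Add(Function('t')(126, 66), -8698)) = Mul(Add(48661, 47865), Add(Pow(173, Rational(1, 2)), -8698)) = Mul(96526, Add(-8698, Pow(173, Rational(1, 2)))) = Add(-839583148, Mul(96526, Pow(173, Rational(1, 2))))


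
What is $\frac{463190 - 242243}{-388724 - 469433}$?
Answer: $- \frac{220947}{858157} \approx -0.25747$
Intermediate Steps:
$\frac{463190 - 242243}{-388724 - 469433} = \frac{220947}{-858157} = 220947 \left(- \frac{1}{858157}\right) = - \frac{220947}{858157}$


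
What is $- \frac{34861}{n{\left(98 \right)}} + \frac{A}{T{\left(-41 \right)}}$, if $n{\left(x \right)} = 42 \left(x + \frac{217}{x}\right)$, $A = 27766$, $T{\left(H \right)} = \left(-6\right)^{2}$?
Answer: $\frac{19268683}{25254} \approx 763.0$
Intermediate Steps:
$T{\left(H \right)} = 36$
$n{\left(x \right)} = 42 x + \frac{9114}{x}$
$- \frac{34861}{n{\left(98 \right)}} + \frac{A}{T{\left(-41 \right)}} = - \frac{34861}{42 \cdot 98 + \frac{9114}{98}} + \frac{27766}{36} = - \frac{34861}{4116 + 9114 \cdot \frac{1}{98}} + 27766 \cdot \frac{1}{36} = - \frac{34861}{4116 + 93} + \frac{13883}{18} = - \frac{34861}{4209} + \frac{13883}{18} = \frac{19268683}{25254}$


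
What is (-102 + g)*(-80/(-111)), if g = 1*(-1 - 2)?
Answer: -2800/37 ≈ -75.676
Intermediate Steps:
g = -3 (g = 1*(-3) = -3)
(-102 + g)*(-80/(-111)) = (-102 - 3)*(-80/(-111)) = -(-8400)*(-1)/111 = -105*80/111 = -2800/37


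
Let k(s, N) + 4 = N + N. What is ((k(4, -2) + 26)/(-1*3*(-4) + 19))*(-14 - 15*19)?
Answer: -5382/31 ≈ -173.61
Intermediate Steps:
k(s, N) = -4 + 2*N (k(s, N) = -4 + (N + N) = -4 + 2*N)
((k(4, -2) + 26)/(-1*3*(-4) + 19))*(-14 - 15*19) = (((-4 + 2*(-2)) + 26)/(-1*3*(-4) + 19))*(-14 - 15*19) = (((-4 - 4) + 26)/(-3*(-4) + 19))*(-14 - 285) = ((-8 + 26)/(12 + 19))*(-299) = (18/31)*(-299) = -5382/31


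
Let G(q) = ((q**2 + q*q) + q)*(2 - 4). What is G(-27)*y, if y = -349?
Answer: 998838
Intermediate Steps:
G(q) = -4*q**2 - 2*q (G(q) = ((q**2 + q**2) + q)*(-2) = (2*q**2 + q)*(-2) = (q + 2*q**2)*(-2) = -4*q**2 - 2*q)
G(-27)*y = -2*(-27)*(1 + 2*(-27))*(-349) = -2*(-27)*(1 - 54)*(-349) = -2*(-27)*(-53)*(-349) = -2862*(-349) = 998838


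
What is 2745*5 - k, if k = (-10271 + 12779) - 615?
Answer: 11832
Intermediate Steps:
k = 1893 (k = 2508 - 615 = 1893)
2745*5 - k = 2745*5 - 1*1893 = 13725 - 1893 = 11832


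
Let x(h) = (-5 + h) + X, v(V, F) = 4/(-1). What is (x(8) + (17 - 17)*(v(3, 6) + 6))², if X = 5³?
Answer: 16384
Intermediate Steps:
v(V, F) = -4 (v(V, F) = 4*(-1) = -4)
X = 125
x(h) = 120 + h (x(h) = (-5 + h) + 125 = 120 + h)
(x(8) + (17 - 17)*(v(3, 6) + 6))² = ((120 + 8) + (17 - 17)*(-4 + 6))² = (128 + 0*2)² = (128 + 0)² = 128² = 16384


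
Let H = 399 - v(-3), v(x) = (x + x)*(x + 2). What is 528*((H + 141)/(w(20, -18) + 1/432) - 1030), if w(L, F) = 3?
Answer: -583557216/1297 ≈ -4.4993e+5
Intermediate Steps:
v(x) = 2*x*(2 + x) (v(x) = (2*x)*(2 + x) = 2*x*(2 + x))
H = 393 (H = 399 - 2*(-3)*(2 - 3) = 399 - 2*(-3)*(-1) = 399 - 1*6 = 399 - 6 = 393)
528*((H + 141)/(w(20, -18) + 1/432) - 1030) = 528*((393 + 141)/(3 + 1/432) - 1030) = 528*(534/(3 + 1/432) - 1030) = 528*(534/(1297/432) - 1030) = 528*(534*(432/1297) - 1030) = 528*(230688/1297 - 1030) = 528*(-1105222/1297) = -583557216/1297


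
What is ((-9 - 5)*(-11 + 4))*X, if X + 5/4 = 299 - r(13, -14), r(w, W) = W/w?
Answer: 761411/26 ≈ 29285.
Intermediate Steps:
X = 15539/52 (X = -5/4 + (299 - (-14)/13) = -5/4 + (299 - 1*(-14/13)) = -5/4 + (299 + 14/13) = -5/4 + 3901/13 = 15539/52 ≈ 298.83)
((-9 - 5)*(-11 + 4))*X = ((-9 - 5)*(-11 + 4))*(15539/52) = -14*(-7)*(15539/52) = 98*(15539/52) = 761411/26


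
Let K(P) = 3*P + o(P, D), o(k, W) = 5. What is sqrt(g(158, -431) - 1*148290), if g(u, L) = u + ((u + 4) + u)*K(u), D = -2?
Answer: 6*sqrt(143) ≈ 71.750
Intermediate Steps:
K(P) = 5 + 3*P (K(P) = 3*P + 5 = 5 + 3*P)
g(u, L) = u + (4 + 2*u)*(5 + 3*u) (g(u, L) = u + ((u + 4) + u)*(5 + 3*u) = u + ((4 + u) + u)*(5 + 3*u) = u + (4 + 2*u)*(5 + 3*u))
sqrt(g(158, -431) - 1*148290) = sqrt((20 + 6*158**2 + 23*158) - 1*148290) = sqrt((20 + 6*24964 + 3634) - 148290) = sqrt((20 + 149784 + 3634) - 148290) = sqrt(153438 - 148290) = sqrt(5148) = 6*sqrt(143)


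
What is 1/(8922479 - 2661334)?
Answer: 1/6261145 ≈ 1.5972e-7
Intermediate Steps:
1/(8922479 - 2661334) = 1/6261145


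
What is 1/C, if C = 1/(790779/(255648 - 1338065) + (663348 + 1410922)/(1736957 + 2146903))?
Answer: -82604981635/420395608962 ≈ -0.19649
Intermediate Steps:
C = -420395608962/82604981635 (C = 1/(790779/(-1082417) + 2074270/3883860) = 1/(790779*(-1/1082417) + 2074270*(1/3883860)) = 1/(-790779/1082417 + 207427/388386) = 1/(-82604981635/420395608962) = -420395608962/82604981635 ≈ -5.0892)
1/C = 1/(-420395608962/82604981635) = -82604981635/420395608962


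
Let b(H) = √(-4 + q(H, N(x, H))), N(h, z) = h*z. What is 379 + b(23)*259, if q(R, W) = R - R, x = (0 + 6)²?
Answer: 379 + 518*I ≈ 379.0 + 518.0*I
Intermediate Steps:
x = 36 (x = 6² = 36)
q(R, W) = 0
b(H) = 2*I (b(H) = √(-4 + 0) = √(-4) = 2*I)
379 + b(23)*259 = 379 + (2*I)*259 = 379 + 518*I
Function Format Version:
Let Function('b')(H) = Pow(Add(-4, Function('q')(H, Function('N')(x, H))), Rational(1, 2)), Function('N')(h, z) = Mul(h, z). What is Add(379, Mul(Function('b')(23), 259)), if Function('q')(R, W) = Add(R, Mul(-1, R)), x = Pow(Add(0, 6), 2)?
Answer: Add(379, Mul(518, I)) ≈ Add(379.00, Mul(518.00, I))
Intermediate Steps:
x = 36 (x = Pow(6, 2) = 36)
Function('q')(R, W) = 0
Function('b')(H) = Mul(2, I) (Function('b')(H) = Pow(Add(-4, 0), Rational(1, 2)) = Pow(-4, Rational(1, 2)) = Mul(2, I))
Add(379, Mul(Function('b')(23), 259)) = Add(379, Mul(Mul(2, I), 259)) = Add(379, Mul(518, I))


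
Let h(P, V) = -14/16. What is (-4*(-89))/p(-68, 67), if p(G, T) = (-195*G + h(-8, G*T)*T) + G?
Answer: 2848/105067 ≈ 0.027107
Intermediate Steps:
h(P, V) = -7/8 (h(P, V) = -14*1/16 = -7/8)
p(G, T) = -194*G - 7*T/8 (p(G, T) = (-195*G - 7*T/8) + G = -194*G - 7*T/8)
(-4*(-89))/p(-68, 67) = (-4*(-89))/(-194*(-68) - 7/8*67) = 356/(13192 - 469/8) = 356/(105067/8) = 356*(8/105067) = 2848/105067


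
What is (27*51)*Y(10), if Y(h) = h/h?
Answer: 1377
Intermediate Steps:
Y(h) = 1
(27*51)*Y(10) = (27*51)*1 = 1377*1 = 1377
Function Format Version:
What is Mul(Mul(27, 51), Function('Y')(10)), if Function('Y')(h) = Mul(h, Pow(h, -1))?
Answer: 1377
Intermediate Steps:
Function('Y')(h) = 1
Mul(Mul(27, 51), Function('Y')(10)) = Mul(Mul(27, 51), 1) = Mul(1377, 1) = 1377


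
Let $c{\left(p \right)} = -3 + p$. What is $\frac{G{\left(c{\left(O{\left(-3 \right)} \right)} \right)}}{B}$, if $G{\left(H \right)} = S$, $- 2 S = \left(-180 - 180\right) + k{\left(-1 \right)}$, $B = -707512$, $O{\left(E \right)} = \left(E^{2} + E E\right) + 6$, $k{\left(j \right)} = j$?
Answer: $- \frac{361}{1415024} \approx -0.00025512$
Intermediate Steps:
$O{\left(E \right)} = 6 + 2 E^{2}$ ($O{\left(E \right)} = \left(E^{2} + E^{2}\right) + 6 = 2 E^{2} + 6 = 6 + 2 E^{2}$)
$S = \frac{361}{2}$ ($S = - \frac{\left(-180 - 180\right) - 1}{2} = - \frac{-360 - 1}{2} = \left(- \frac{1}{2}\right) \left(-361\right) = \frac{361}{2} \approx 180.5$)
$G{\left(H \right)} = \frac{361}{2}$
$\frac{G{\left(c{\left(O{\left(-3 \right)} \right)} \right)}}{B} = \frac{361}{2 \left(-707512\right)} = \frac{361}{2} \left(- \frac{1}{707512}\right) = - \frac{361}{1415024}$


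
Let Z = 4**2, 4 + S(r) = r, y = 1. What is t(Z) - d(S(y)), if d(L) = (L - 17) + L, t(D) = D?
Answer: 39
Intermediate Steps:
S(r) = -4 + r
Z = 16
d(L) = -17 + 2*L (d(L) = (-17 + L) + L = -17 + 2*L)
t(Z) - d(S(y)) = 16 - (-17 + 2*(-4 + 1)) = 16 - (-17 + 2*(-3)) = 16 - (-17 - 6) = 16 - 1*(-23) = 16 + 23 = 39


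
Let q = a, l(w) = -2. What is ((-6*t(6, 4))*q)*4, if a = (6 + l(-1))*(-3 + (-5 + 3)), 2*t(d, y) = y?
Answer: 960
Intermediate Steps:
t(d, y) = y/2
a = -20 (a = (6 - 2)*(-3 + (-5 + 3)) = 4*(-3 - 2) = 4*(-5) = -20)
q = -20
((-6*t(6, 4))*q)*4 = (-3*4*(-20))*4 = (-6*2*(-20))*4 = -12*(-20)*4 = 240*4 = 960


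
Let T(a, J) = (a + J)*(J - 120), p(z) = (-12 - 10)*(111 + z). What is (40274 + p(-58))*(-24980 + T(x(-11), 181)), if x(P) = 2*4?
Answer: -526041708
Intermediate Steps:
x(P) = 8
p(z) = -2442 - 22*z (p(z) = -22*(111 + z) = -2442 - 22*z)
T(a, J) = (-120 + J)*(J + a) (T(a, J) = (J + a)*(-120 + J) = (-120 + J)*(J + a))
(40274 + p(-58))*(-24980 + T(x(-11), 181)) = (40274 + (-2442 - 22*(-58)))*(-24980 + (181**2 - 120*181 - 120*8 + 181*8)) = (40274 + (-2442 + 1276))*(-24980 + (32761 - 21720 - 960 + 1448)) = (40274 - 1166)*(-24980 + 11529) = 39108*(-13451) = -526041708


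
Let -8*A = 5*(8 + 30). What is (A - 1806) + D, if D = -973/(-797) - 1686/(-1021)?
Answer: -5946392403/3254948 ≈ -1826.9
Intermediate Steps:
D = 2337175/813737 (D = -973*(-1/797) - 1686*(-1/1021) = 973/797 + 1686/1021 = 2337175/813737 ≈ 2.8722)
A = -95/4 (A = -5*(8 + 30)/8 = -5*38/8 = -1/8*190 = -95/4 ≈ -23.750)
(A - 1806) + D = (-95/4 - 1806) + 2337175/813737 = -7319/4 + 2337175/813737 = -5946392403/3254948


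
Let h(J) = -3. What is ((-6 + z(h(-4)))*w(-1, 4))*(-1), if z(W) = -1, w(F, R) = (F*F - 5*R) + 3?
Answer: -112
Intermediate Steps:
w(F, R) = 3 + F**2 - 5*R (w(F, R) = (F**2 - 5*R) + 3 = 3 + F**2 - 5*R)
((-6 + z(h(-4)))*w(-1, 4))*(-1) = ((-6 - 1)*(3 + (-1)**2 - 5*4))*(-1) = -7*(3 + 1 - 20)*(-1) = -7*(-16)*(-1) = 112*(-1) = -112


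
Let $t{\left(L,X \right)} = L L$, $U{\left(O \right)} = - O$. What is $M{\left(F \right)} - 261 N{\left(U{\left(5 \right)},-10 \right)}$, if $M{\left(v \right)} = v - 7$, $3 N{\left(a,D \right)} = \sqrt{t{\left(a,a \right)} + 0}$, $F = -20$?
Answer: $-462$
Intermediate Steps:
$t{\left(L,X \right)} = L^{2}$
$N{\left(a,D \right)} = \frac{\sqrt{a^{2}}}{3}$ ($N{\left(a,D \right)} = \frac{\sqrt{a^{2} + 0}}{3} = \frac{\sqrt{a^{2}}}{3}$)
$M{\left(v \right)} = -7 + v$ ($M{\left(v \right)} = v - 7 = -7 + v$)
$M{\left(F \right)} - 261 N{\left(U{\left(5 \right)},-10 \right)} = \left(-7 - 20\right) - 261 \frac{\sqrt{\left(\left(-1\right) 5\right)^{2}}}{3} = -27 - 261 \frac{\sqrt{\left(-5\right)^{2}}}{3} = -27 - 261 \frac{\sqrt{25}}{3} = -27 - 261 \cdot \frac{1}{3} \cdot 5 = -27 - 435 = -462$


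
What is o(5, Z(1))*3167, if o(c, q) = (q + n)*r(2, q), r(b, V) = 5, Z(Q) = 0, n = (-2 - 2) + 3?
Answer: -15835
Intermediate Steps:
n = -1 (n = -4 + 3 = -1)
o(c, q) = -5 + 5*q (o(c, q) = (q - 1)*5 = (-1 + q)*5 = -5 + 5*q)
o(5, Z(1))*3167 = (-5 + 5*0)*3167 = (-5 + 0)*3167 = -5*3167 = -15835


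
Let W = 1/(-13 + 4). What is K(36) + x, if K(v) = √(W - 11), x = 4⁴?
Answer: 256 + 10*I/3 ≈ 256.0 + 3.3333*I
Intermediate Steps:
W = -⅑ (W = 1/(-9) = -⅑ ≈ -0.11111)
x = 256
K(v) = 10*I/3 (K(v) = √(-⅑ - 11) = √(-100/9) = 10*I/3)
K(36) + x = 10*I/3 + 256 = 256 + 10*I/3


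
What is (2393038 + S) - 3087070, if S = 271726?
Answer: -422306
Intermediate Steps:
(2393038 + S) - 3087070 = (2393038 + 271726) - 3087070 = 2664764 - 3087070 = -422306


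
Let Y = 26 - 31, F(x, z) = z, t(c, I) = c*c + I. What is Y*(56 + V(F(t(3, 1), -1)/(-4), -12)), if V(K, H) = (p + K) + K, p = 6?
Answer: -625/2 ≈ -312.50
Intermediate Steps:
t(c, I) = I + c**2 (t(c, I) = c**2 + I = I + c**2)
V(K, H) = 6 + 2*K (V(K, H) = (6 + K) + K = 6 + 2*K)
Y = -5
Y*(56 + V(F(t(3, 1), -1)/(-4), -12)) = -5*(56 + (6 + 2*(-1/(-4)))) = -5*(56 + (6 + 2*(-1*(-1/4)))) = -5*(56 + (6 + 2*(1/4))) = -5*(56 + (6 + 1/2)) = -5*(56 + 13/2) = -5*125/2 = -625/2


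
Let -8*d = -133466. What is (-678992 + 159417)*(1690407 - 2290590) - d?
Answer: 1247360262167/4 ≈ 3.1184e+11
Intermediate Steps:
d = 66733/4 (d = -⅛*(-133466) = 66733/4 ≈ 16683.)
(-678992 + 159417)*(1690407 - 2290590) - d = (-678992 + 159417)*(1690407 - 2290590) - 1*66733/4 = -519575*(-600183) - 66733/4 = 311840082225 - 66733/4 = 1247360262167/4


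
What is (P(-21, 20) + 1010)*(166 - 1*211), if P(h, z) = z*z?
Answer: -63450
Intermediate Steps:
P(h, z) = z²
(P(-21, 20) + 1010)*(166 - 1*211) = (20² + 1010)*(166 - 1*211) = (400 + 1010)*(166 - 211) = 1410*(-45) = -63450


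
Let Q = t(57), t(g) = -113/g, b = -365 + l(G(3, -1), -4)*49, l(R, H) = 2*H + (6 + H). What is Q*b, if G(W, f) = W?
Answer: 74467/57 ≈ 1306.4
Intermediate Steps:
l(R, H) = 6 + 3*H
b = -659 (b = -365 + (6 + 3*(-4))*49 = -365 + (6 - 12)*49 = -365 - 6*49 = -365 - 294 = -659)
Q = -113/57 ≈ -1.9825
Q*b = -113/57*(-659) = 74467/57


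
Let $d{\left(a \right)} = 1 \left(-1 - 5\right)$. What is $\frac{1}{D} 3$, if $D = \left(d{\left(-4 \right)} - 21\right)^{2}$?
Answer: $\frac{1}{243} \approx 0.0041152$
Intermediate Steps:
$d{\left(a \right)} = -6$ ($d{\left(a \right)} = 1 \left(-6\right) = -6$)
$D = 729$ ($D = \left(-6 - 21\right)^{2} = \left(-27\right)^{2} = 729$)
$\frac{1}{D} 3 = \frac{1}{729} \cdot 3 = \frac{1}{243}$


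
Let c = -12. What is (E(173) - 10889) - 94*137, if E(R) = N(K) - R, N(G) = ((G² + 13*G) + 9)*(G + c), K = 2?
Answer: -24330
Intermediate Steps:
N(G) = (-12 + G)*(9 + G² + 13*G) (N(G) = ((G² + 13*G) + 9)*(G - 12) = (9 + G² + 13*G)*(-12 + G) = (-12 + G)*(9 + G² + 13*G))
E(R) = -390 - R (E(R) = (-108 + 2² + 2³ - 147*2) - R = (-108 + 4 + 8 - 294) - R = -390 - R)
(E(173) - 10889) - 94*137 = ((-390 - 1*173) - 10889) - 94*137 = ((-390 - 173) - 10889) - 12878 = (-563 - 10889) - 12878 = -11452 - 12878 = -24330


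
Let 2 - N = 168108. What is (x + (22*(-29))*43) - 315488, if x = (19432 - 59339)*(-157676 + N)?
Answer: 13000639352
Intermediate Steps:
N = -168106 (N = 2 - 1*168108 = 2 - 168108 = -168106)
x = 13000982274 (x = (19432 - 59339)*(-157676 - 168106) = -39907*(-325782) = 13000982274)
(x + (22*(-29))*43) - 315488 = (13000982274 + (22*(-29))*43) - 315488 = (13000982274 - 638*43) - 315488 = (13000982274 - 27434) - 315488 = 13000954840 - 315488 = 13000639352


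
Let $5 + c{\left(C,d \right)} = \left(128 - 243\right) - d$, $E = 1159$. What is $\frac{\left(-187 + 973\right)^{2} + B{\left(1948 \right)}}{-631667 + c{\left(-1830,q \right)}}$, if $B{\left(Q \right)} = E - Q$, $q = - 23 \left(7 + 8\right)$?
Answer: $- \frac{617007}{631442} \approx -0.97714$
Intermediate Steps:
$q = -345$ ($q = \left(-23\right) 15 = -345$)
$B{\left(Q \right)} = 1159 - Q$
$c{\left(C,d \right)} = -120 - d$ ($c{\left(C,d \right)} = -5 - \left(115 + d\right) = -120 - d$)
$\frac{\left(-187 + 973\right)^{2} + B{\left(1948 \right)}}{-631667 + c{\left(-1830,q \right)}} = \frac{\left(-187 + 973\right)^{2} + \left(1159 - 1948\right)}{-631667 - -225} = \frac{786^{2} + \left(1159 - 1948\right)}{-631667 + \left(-120 + 345\right)} = \frac{617796 - 789}{-631667 + 225} = \frac{617007}{-631442} = 617007 \left(- \frac{1}{631442}\right) = - \frac{617007}{631442}$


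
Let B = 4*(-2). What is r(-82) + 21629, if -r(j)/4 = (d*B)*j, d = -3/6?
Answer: 22941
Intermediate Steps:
B = -8
d = -1/2 (d = -3*1/6 = -1/2 ≈ -0.50000)
r(j) = -16*j (r(j) = -4*(-1/2*(-8))*j = -16*j)
r(-82) + 21629 = -16*(-82) + 21629 = 1312 + 21629 = 22941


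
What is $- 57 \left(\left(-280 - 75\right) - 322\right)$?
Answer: $38589$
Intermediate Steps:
$- 57 \left(\left(-280 - 75\right) - 322\right) = - 57 \left(-355 - 322\right) = \left(-57\right) \left(-677\right) = 38589$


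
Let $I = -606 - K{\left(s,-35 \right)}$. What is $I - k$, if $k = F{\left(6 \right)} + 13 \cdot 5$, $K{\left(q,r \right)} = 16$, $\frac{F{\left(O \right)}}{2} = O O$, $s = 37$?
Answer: $-759$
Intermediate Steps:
$F{\left(O \right)} = 2 O^{2}$ ($F{\left(O \right)} = 2 O O = 2 O^{2}$)
$I = -622$ ($I = -606 - 16 = -622$)
$k = 137$ ($k = 2 \cdot 6^{2} + 13 \cdot 5 = 2 \cdot 36 + 65 = 72 + 65 = 137$)
$I - k = -622 - 137 = -759$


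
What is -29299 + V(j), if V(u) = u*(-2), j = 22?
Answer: -29343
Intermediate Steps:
V(u) = -2*u
-29299 + V(j) = -29299 - 2*22 = -29299 - 44 = -29343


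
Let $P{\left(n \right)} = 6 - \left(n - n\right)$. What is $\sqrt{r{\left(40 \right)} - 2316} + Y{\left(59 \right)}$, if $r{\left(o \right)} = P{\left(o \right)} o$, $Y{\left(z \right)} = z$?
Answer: $59 + 2 i \sqrt{519} \approx 59.0 + 45.563 i$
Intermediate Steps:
$P{\left(n \right)} = 6$ ($P{\left(n \right)} = 6 - 0 = 6 + 0 = 6$)
$r{\left(o \right)} = 6 o$
$\sqrt{r{\left(40 \right)} - 2316} + Y{\left(59 \right)} = \sqrt{6 \cdot 40 - 2316} + 59 = \sqrt{240 - 2316} + 59 = \sqrt{-2076} + 59 = 2 i \sqrt{519} + 59 = 59 + 2 i \sqrt{519}$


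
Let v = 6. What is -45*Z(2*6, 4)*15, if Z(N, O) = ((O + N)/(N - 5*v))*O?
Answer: 2400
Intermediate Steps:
Z(N, O) = O*(N + O)/(-30 + N) (Z(N, O) = ((O + N)/(N - 5*6))*O = ((N + O)/(N - 30))*O = ((N + O)/(-30 + N))*O = O*(N + O)/(-30 + N))
-45*Z(2*6, 4)*15 = -180*(2*6 + 4)/(-30 + 2*6)*15 = -180*(12 + 4)/(-30 + 12)*15 = -180*16/(-18)*15 = -180*(-1)*16/18*15 = -45*(-32/9)*15 = 160*15 = 2400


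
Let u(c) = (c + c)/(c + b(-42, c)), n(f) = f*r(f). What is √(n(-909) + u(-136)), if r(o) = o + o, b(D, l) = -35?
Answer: √5369179106/57 ≈ 1285.5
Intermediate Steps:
r(o) = 2*o
n(f) = 2*f² (n(f) = f*(2*f) = 2*f²)
u(c) = 2*c/(-35 + c) (u(c) = (c + c)/(c - 35) = (2*c)/(-35 + c) = 2*c/(-35 + c))
√(n(-909) + u(-136)) = √(2*(-909)² + 2*(-136)/(-35 - 136)) = √(2*826281 + 2*(-136)/(-171)) = √(1652562 + 2*(-136)*(-1/171)) = √(1652562 + 272/171) = √(282588374/171) = √5369179106/57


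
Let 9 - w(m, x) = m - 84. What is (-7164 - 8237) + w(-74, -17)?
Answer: -15234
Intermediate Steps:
w(m, x) = 93 - m (w(m, x) = 9 - (m - 84) = 9 - (-84 + m) = 9 + (84 - m) = 93 - m)
(-7164 - 8237) + w(-74, -17) = (-7164 - 8237) + (93 - 1*(-74)) = -15401 + (93 + 74) = -15401 + 167 = -15234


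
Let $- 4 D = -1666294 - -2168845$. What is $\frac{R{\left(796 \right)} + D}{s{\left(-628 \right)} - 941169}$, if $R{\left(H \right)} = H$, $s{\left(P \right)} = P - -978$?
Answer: $\frac{45397}{342116} \approx 0.13269$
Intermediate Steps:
$s{\left(P \right)} = 978 + P$ ($s{\left(P \right)} = P + 978 = 978 + P$)
$D = - \frac{502551}{4}$ ($D = - \frac{-1666294 - -2168845}{4} = - \frac{-1666294 + 2168845}{4} = \left(- \frac{1}{4}\right) 502551 = - \frac{502551}{4} \approx -1.2564 \cdot 10^{5}$)
$\frac{R{\left(796 \right)} + D}{s{\left(-628 \right)} - 941169} = \frac{796 - \frac{502551}{4}}{\left(978 - 628\right) - 941169} = - \frac{499367}{4 \left(350 - 941169\right)} = - \frac{499367}{4 \left(-940819\right)} = \left(- \frac{499367}{4}\right) \left(- \frac{1}{940819}\right) = \frac{45397}{342116}$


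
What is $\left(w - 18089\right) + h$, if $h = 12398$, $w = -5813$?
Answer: $-11504$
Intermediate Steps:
$\left(w - 18089\right) + h = \left(-5813 - 18089\right) + 12398 = -23902 + 12398 = -11504$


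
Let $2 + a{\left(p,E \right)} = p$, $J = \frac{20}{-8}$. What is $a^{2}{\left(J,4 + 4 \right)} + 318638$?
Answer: $\frac{1274633}{4} \approx 3.1866 \cdot 10^{5}$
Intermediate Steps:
$J = - \frac{5}{2}$ ($J = 20 \left(- \frac{1}{8}\right) = - \frac{5}{2} \approx -2.5$)
$a{\left(p,E \right)} = -2 + p$
$a^{2}{\left(J,4 + 4 \right)} + 318638 = \left(-2 - \frac{5}{2}\right)^{2} + 318638 = \left(- \frac{9}{2}\right)^{2} + 318638 = \frac{81}{4} + 318638 = \frac{1274633}{4}$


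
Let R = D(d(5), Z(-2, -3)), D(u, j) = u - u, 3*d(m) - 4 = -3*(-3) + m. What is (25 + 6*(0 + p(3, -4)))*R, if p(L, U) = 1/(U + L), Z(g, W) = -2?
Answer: 0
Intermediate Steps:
d(m) = 13/3 + m/3 (d(m) = 4/3 + (-3*(-3) + m)/3 = 4/3 + (9 + m)/3 = 4/3 + (3 + m/3) = 13/3 + m/3)
D(u, j) = 0
p(L, U) = 1/(L + U)
R = 0
(25 + 6*(0 + p(3, -4)))*R = (25 + 6*(0 + 1/(3 - 4)))*0 = (25 + 6*(0 + 1/(-1)))*0 = (25 + 6*(0 - 1))*0 = (25 + 6*(-1))*0 = (25 - 6)*0 = 19*0 = 0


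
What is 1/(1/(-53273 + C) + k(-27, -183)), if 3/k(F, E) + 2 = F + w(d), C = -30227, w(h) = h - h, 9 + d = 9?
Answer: -2421500/250529 ≈ -9.6655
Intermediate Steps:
d = 0 (d = -9 + 9 = 0)
w(h) = 0
k(F, E) = 3/(-2 + F) (k(F, E) = 3/(-2 + (F + 0)) = 3/(-2 + F))
1/(1/(-53273 + C) + k(-27, -183)) = 1/(1/(-53273 - 30227) + 3/(-2 - 27)) = 1/(1/(-83500) + 3/(-29)) = 1/(-1/83500 + 3*(-1/29)) = 1/(-1/83500 - 3/29) = 1/(-250529/2421500) = -2421500/250529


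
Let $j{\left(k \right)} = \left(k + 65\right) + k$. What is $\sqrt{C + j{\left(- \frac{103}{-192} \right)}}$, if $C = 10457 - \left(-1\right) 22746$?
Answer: $\frac{\sqrt{19162986}}{24} \approx 182.4$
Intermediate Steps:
$j{\left(k \right)} = 65 + 2 k$ ($j{\left(k \right)} = \left(65 + k\right) + k = 65 + 2 k$)
$C = 33203$ ($C = 10457 - -22746 = 10457 + 22746 = 33203$)
$\sqrt{C + j{\left(- \frac{103}{-192} \right)}} = \sqrt{33203 + \left(65 + 2 \left(- \frac{103}{-192}\right)\right)} = \sqrt{33203 + \left(65 + 2 \left(\left(-103\right) \left(- \frac{1}{192}\right)\right)\right)} = \sqrt{33203 + \left(65 + 2 \cdot \frac{103}{192}\right)} = \sqrt{33203 + \left(65 + \frac{103}{96}\right)} = \sqrt{33203 + \frac{6343}{96}} = \sqrt{\frac{3193831}{96}} = \frac{\sqrt{19162986}}{24}$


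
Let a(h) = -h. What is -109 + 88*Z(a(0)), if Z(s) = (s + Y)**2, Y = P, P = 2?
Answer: 243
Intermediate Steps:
Y = 2
Z(s) = (2 + s)**2 (Z(s) = (s + 2)**2 = (2 + s)**2)
-109 + 88*Z(a(0)) = -109 + 88*(2 - 1*0)**2 = -109 + 88*(2 + 0)**2 = -109 + 88*2**2 = -109 + 88*4 = -109 + 352 = 243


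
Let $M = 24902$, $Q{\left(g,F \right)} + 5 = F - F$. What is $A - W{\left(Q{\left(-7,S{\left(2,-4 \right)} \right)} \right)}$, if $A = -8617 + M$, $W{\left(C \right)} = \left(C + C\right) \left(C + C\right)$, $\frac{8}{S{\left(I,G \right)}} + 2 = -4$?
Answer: $16185$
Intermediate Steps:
$S{\left(I,G \right)} = - \frac{4}{3}$ ($S{\left(I,G \right)} = \frac{8}{-2 - 4} = \frac{8}{-6} = 8 \left(- \frac{1}{6}\right) = - \frac{4}{3}$)
$Q{\left(g,F \right)} = -5$ ($Q{\left(g,F \right)} = -5 + \left(F - F\right) = -5 + 0 = -5$)
$W{\left(C \right)} = 4 C^{2}$ ($W{\left(C \right)} = 2 C 2 C = 4 C^{2}$)
$A = 16285$ ($A = -8617 + 24902 = 16285$)
$A - W{\left(Q{\left(-7,S{\left(2,-4 \right)} \right)} \right)} = 16285 - 4 \left(-5\right)^{2} = 16285 - 4 \cdot 25 = 16285 - 100 = 16185$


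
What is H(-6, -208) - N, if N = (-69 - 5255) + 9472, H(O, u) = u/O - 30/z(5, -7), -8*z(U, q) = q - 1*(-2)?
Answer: -12484/3 ≈ -4161.3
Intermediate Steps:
z(U, q) = -¼ - q/8 (z(U, q) = -(q - 1*(-2))/8 = -(q + 2)/8 = -(2 + q)/8 = -¼ - q/8)
H(O, u) = -48 + u/O (H(O, u) = u/O - 30/(-¼ - ⅛*(-7)) = u/O - 30/(-¼ + 7/8) = u/O - 30/5/8 = u/O - 30*8/5 = u/O - 48 = -48 + u/O)
N = 4148 (N = -5324 + 9472 = 4148)
H(-6, -208) - N = (-48 - 208/(-6)) - 1*4148 = (-48 - 208*(-⅙)) - 4148 = (-48 + 104/3) - 4148 = -40/3 - 4148 = -12484/3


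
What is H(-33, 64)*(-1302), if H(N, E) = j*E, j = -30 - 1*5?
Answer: 2916480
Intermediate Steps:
j = -35 (j = -30 - 5 = -35)
H(N, E) = -35*E
H(-33, 64)*(-1302) = -35*64*(-1302) = -2240*(-1302) = 2916480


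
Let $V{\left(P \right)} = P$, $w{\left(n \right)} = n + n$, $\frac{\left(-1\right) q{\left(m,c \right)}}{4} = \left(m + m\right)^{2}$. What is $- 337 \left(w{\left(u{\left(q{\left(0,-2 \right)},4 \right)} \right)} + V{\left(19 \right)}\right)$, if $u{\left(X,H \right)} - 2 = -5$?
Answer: $-4381$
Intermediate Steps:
$q{\left(m,c \right)} = - 16 m^{2}$ ($q{\left(m,c \right)} = - 4 \left(m + m\right)^{2} = - 4 \left(2 m\right)^{2} = - 4 \cdot 4 m^{2} = - 16 m^{2}$)
$u{\left(X,H \right)} = -3$ ($u{\left(X,H \right)} = 2 - 5 = -3$)
$w{\left(n \right)} = 2 n$
$- 337 \left(w{\left(u{\left(q{\left(0,-2 \right)},4 \right)} \right)} + V{\left(19 \right)}\right) = - 337 \left(2 \left(-3\right) + 19\right) = - 337 \left(-6 + 19\right) = \left(-337\right) 13 = -4381$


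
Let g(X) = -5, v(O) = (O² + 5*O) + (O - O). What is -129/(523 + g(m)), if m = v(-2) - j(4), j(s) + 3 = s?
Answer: -129/518 ≈ -0.24903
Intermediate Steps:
j(s) = -3 + s
v(O) = O² + 5*O (v(O) = (O² + 5*O) + 0 = O² + 5*O)
m = -7 (m = -2*(5 - 2) - (-3 + 4) = -2*3 - 1*1 = -6 - 1 = -7)
-129/(523 + g(m)) = -129/(523 - 5) = -129/518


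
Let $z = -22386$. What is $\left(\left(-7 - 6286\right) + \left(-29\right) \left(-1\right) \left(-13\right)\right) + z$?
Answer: $-29056$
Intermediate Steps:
$\left(\left(-7 - 6286\right) + \left(-29\right) \left(-1\right) \left(-13\right)\right) + z = \left(\left(-7 - 6286\right) + \left(-29\right) \left(-1\right) \left(-13\right)\right) - 22386 = \left(-6293 + 29 \left(-13\right)\right) - 22386 = \left(-6293 - 377\right) - 22386 = -6670 - 22386 = -29056$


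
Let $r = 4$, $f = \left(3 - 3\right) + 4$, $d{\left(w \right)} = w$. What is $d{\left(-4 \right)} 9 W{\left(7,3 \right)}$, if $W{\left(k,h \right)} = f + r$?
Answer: $-288$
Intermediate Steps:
$f = 4$ ($f = \left(3 - 3\right) + 4 = 0 + 4 = 4$)
$W{\left(k,h \right)} = 8$ ($W{\left(k,h \right)} = 4 + 4 = 8$)
$d{\left(-4 \right)} 9 W{\left(7,3 \right)} = \left(-4\right) 9 \cdot 8 = \left(-36\right) 8 = -288$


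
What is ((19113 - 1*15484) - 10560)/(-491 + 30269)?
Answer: -6931/29778 ≈ -0.23276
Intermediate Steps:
((19113 - 1*15484) - 10560)/(-491 + 30269) = ((19113 - 15484) - 10560)/29778 = (3629 - 10560)*(1/29778) = -6931*1/29778 = -6931/29778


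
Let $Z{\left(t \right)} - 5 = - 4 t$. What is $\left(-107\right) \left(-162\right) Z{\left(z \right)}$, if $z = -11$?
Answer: $849366$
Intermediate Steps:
$Z{\left(t \right)} = 5 - 4 t$
$\left(-107\right) \left(-162\right) Z{\left(z \right)} = \left(-107\right) \left(-162\right) \left(5 - -44\right) = 17334 \left(5 + 44\right) = 17334 \cdot 49 = 849366$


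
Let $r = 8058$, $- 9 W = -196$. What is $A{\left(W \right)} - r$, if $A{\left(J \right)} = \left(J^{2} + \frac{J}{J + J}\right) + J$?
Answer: $- \frac{1224955}{162} \approx -7561.5$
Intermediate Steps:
$W = \frac{196}{9}$ ($W = \left(- \frac{1}{9}\right) \left(-196\right) = \frac{196}{9} \approx 21.778$)
$A{\left(J \right)} = \frac{1}{2} + J + J^{2}$ ($A{\left(J \right)} = \left(J^{2} + \frac{J}{2 J}\right) + J = \left(J^{2} + \frac{1}{2 J} J\right) + J = \left(J^{2} + \frac{1}{2}\right) + J = \left(\frac{1}{2} + J^{2}\right) + J = \frac{1}{2} + J + J^{2}$)
$A{\left(W \right)} - r = \left(\frac{1}{2} + \frac{196}{9} + \left(\frac{196}{9}\right)^{2}\right) - 8058 = \left(\frac{1}{2} + \frac{196}{9} + \frac{38416}{81}\right) - 8058 = \frac{80441}{162} - 8058 = - \frac{1224955}{162}$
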